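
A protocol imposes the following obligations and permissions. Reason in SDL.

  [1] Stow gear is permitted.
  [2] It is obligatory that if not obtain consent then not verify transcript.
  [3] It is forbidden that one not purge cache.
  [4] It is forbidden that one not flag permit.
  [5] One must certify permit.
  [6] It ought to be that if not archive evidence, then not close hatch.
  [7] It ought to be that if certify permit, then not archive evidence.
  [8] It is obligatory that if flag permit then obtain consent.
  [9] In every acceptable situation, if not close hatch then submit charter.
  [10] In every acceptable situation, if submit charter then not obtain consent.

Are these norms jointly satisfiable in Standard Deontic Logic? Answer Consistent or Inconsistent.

F(¬flag_permit) at premise 4 means O(flag_permit).
Applying K to premise 8 (O(flag_permit → obtain_consent)) and O(flag_permit) yields O(obtain_consent).
The contrapositive of premise 10 (O(submit_charter → ¬obtain_consent)) is O(obtain_consent → ¬submit_charter), and O(obtain_consent) is already established, so O(¬submit_charter).
Premise 9, O(¬close_hatch → submit_charter), contraposes to O(¬submit_charter → close_hatch); with O(¬submit_charter) we get O(close_hatch).
Premise 6 is O(¬archive_evidence → ¬close_hatch); contrapositively O(close_hatch → archive_evidence). Since O(close_hatch) holds, K gives O(archive_evidence).
Premise 7, O(certify_permit → ¬archive_evidence), contraposes to O(archive_evidence → ¬certify_permit); with O(archive_evidence) we get O(¬certify_permit).
Yet premise 5 states O(certify_permit).
We now have both O(¬certify_permit) and O(certify_permit) — certify_permit is simultaneously obligatory and forbidden, violating the D-axiom.

Inconsistent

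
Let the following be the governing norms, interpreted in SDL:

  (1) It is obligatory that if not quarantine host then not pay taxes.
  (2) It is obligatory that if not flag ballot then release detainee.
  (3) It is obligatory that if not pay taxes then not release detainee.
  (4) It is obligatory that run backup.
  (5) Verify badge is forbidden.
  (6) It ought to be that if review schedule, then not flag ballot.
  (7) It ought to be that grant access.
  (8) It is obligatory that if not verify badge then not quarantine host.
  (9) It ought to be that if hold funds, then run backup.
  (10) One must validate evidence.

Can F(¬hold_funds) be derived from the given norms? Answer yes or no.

No

Premise 9 is O(hold_funds → run_backup); even if O(run_backup) held, inferring O(hold_funds) would be affirming the consequent — invalid.
No other premise forces O(hold_funds). An ideal world satisfying every premise can still have ¬hold_funds true, so F(¬hold_funds) is not derivable.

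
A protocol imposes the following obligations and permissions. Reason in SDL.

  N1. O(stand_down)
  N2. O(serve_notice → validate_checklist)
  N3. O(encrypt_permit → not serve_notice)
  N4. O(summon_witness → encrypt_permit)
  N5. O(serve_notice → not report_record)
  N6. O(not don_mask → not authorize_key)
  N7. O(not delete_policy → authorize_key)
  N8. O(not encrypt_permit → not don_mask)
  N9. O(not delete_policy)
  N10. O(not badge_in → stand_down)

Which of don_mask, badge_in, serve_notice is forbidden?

Premise 9 states O(not delete_policy) outright.
Applying K to premise 7 (O(not delete_policy → authorize_key)) and O(not delete_policy) yields O(authorize_key).
Premise 6 is O(not don_mask → not authorize_key); contrapositively O(authorize_key → don_mask). Since O(authorize_key) holds, K gives O(don_mask).
Premise 8, O(not encrypt_permit → not don_mask), contraposes to O(don_mask → encrypt_permit); with O(don_mask) we get O(encrypt_permit).
Applying K to premise 3 (O(encrypt_permit → not serve_notice)) and O(encrypt_permit) yields O(not serve_notice).
So O(not serve_notice) holds, i.e. serve_notice is forbidden. None of the other listed options is forbidden under the premises.

serve_notice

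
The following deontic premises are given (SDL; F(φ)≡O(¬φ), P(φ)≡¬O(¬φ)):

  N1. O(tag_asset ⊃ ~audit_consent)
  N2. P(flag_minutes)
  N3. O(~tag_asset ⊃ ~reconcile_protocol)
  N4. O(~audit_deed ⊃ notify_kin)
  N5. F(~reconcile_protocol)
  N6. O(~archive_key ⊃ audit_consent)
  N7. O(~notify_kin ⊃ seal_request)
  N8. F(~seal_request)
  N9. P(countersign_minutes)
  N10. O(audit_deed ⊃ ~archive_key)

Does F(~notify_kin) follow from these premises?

F(~reconcile_protocol) at premise 5 means O(reconcile_protocol).
Premise 3 is O(~tag_asset ⊃ ~reconcile_protocol); contrapositively O(reconcile_protocol ⊃ tag_asset). Since O(reconcile_protocol) holds, K gives O(tag_asset).
With premise 1, O(tag_asset ⊃ ~audit_consent), the K-axiom yields O(~audit_consent).
Premise 6, O(~archive_key ⊃ audit_consent), contraposes to O(~audit_consent ⊃ archive_key); with O(~audit_consent) we get O(archive_key).
Premise 10 is O(audit_deed ⊃ ~archive_key); contrapositively O(archive_key ⊃ ~audit_deed). Since O(archive_key) holds, K gives O(~audit_deed).
Premise 4 is O(~audit_deed ⊃ notify_kin); since O(~audit_deed), deontic closure gives O(notify_kin).
Premises 2, 7, 8, 9 do not contribute to this derivation.
So O(notify_kin) holds, i.e. F(~notify_kin). The claim follows.

Yes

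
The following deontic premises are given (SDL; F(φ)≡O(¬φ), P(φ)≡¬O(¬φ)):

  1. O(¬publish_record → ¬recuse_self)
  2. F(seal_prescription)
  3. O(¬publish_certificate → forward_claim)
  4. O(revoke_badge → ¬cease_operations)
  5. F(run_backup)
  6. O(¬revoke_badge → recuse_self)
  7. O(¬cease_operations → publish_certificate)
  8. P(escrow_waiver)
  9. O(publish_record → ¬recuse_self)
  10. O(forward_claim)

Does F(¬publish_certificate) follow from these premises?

Yes

Premises 1 and 9 cover both cases: O(¬publish_record → ¬recuse_self) and O(publish_record → ¬recuse_self). Since ¬publish_record ∨ publish_record is a tautology, O(¬recuse_self) follows.
Premise 6, O(¬revoke_badge → recuse_self), contraposes to O(¬recuse_self → revoke_badge); with O(¬recuse_self) we get O(revoke_badge).
From O(revoke_badge) and premise 4, O(revoke_badge → ¬cease_operations), we obtain O(¬cease_operations).
Applying K to premise 7 (O(¬cease_operations → publish_certificate)) and O(¬cease_operations) yields O(publish_certificate).
Premises 2, 3, 5, 8, 10 do not contribute to this derivation.
So O(publish_certificate) holds, i.e. F(¬publish_certificate). The claim follows.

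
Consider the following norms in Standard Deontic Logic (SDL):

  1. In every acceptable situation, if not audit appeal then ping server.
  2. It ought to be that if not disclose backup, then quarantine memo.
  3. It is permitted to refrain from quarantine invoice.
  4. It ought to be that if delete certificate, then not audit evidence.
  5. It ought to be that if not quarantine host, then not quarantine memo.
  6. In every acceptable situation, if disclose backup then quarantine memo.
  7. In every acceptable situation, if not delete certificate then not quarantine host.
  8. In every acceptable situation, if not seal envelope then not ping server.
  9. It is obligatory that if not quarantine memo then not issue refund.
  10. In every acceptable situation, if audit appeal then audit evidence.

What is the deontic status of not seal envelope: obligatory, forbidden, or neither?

Forbidden

Premises 2 and 6 are O(¬disclose_backup → quarantine_memo) and O(disclose_backup → quarantine_memo); every ideal world satisfies ¬disclose_backup or disclose_backup, so in either case quarantine_memo holds — hence O(quarantine_memo).
Premise 5, O(¬quarantine_host → ¬quarantine_memo), contraposes to O(quarantine_memo → quarantine_host); with O(quarantine_memo) we get O(quarantine_host).
Premise 7, O(¬delete_certificate → ¬quarantine_host), contraposes to O(quarantine_host → delete_certificate); with O(quarantine_host) we get O(delete_certificate).
From O(delete_certificate) and premise 4, O(delete_certificate → ¬audit_evidence), we obtain O(¬audit_evidence).
Premise 10 is O(audit_appeal → audit_evidence); contrapositively O(¬audit_evidence → ¬audit_appeal). Since O(¬audit_evidence) holds, K gives O(¬audit_appeal).
Applying K to premise 1 (O(¬audit_appeal → ping_server)) and O(¬audit_appeal) yields O(ping_server).
The contrapositive of premise 8 (O(¬seal_envelope → ¬ping_server)) is O(ping_server → seal_envelope), and O(ping_server) is already established, so O(seal_envelope).
Premises 3, 9 do not contribute to this derivation.
Thus O(seal_envelope), which is F(¬seal_envelope): ¬seal_envelope is forbidden.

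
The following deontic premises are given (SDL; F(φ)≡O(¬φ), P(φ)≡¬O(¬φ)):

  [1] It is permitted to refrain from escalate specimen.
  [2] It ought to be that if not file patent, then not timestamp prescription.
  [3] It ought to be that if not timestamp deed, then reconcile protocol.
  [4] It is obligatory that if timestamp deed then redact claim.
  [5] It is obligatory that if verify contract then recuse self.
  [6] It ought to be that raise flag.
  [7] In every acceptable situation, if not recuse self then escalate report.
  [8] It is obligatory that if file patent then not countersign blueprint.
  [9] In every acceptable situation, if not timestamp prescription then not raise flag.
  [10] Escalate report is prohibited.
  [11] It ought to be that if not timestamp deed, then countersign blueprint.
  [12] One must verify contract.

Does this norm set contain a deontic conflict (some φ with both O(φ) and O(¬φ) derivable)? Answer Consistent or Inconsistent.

Consistent

Premise 7 is O(¬recuse_self → escalate_report), but O(¬recuse_self) is not derivable from the premises, so it does not yield O(escalate_report).
So O(escalate_report) is not derivable, and the apparent clash with O(¬escalate_report) does not arise.
A world satisfying every obligation exists (e.g. countersign_blueprint=false, escalate_report=false, escalate_specimen=false, file_patent=true, raise_flag=true, reconcile_protocol=false, recuse_self=true, redact_claim=true, timestamp_deed=true, timestamp_prescription=true, verify_contract=true); no atom is both obligatory and forbidden, so the set is consistent.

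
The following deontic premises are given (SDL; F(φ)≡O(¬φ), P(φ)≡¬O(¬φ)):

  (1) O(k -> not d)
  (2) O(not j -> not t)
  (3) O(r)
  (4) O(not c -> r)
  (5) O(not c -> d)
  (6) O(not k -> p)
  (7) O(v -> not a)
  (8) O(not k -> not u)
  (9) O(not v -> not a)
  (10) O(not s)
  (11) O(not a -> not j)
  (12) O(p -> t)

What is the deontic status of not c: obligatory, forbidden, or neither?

Forbidden

Premises 9 and 7 are O(not v -> not a) and O(v -> not a); every ideal world satisfies not v or v, so in either case not a holds — hence O(not a).
Applying K to premise 11 (O(not a -> not j)) and O(not a) yields O(not j).
From O(not j) and premise 2, O(not j -> not t), we obtain O(not t).
The contrapositive of premise 12 (O(p -> t)) is O(not t -> not p), and O(not t) is already established, so O(not p).
Premise 6 is O(not k -> p); contrapositively O(not p -> k). Since O(not p) holds, K gives O(k).
Premise 1 is O(k -> not d); since O(k), deontic closure gives O(not d).
Premise 5, O(not c -> d), contraposes to O(not d -> c); with O(not d) we get O(c).
Premises 3, 4, 8, 10 do not contribute to this derivation.
Thus O(c), which is F(not c): not c is forbidden.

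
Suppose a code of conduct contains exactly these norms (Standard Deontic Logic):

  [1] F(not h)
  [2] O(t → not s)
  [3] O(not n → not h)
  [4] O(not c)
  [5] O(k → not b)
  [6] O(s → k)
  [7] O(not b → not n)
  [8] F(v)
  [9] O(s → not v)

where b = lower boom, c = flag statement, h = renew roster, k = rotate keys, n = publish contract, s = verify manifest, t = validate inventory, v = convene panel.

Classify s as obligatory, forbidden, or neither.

Premise 1 is F(not h), i.e. O(h).
Premise 3 is O(not n → not h); contrapositively O(h → n). Since O(h) holds, K gives O(n).
Premise 7 is O(not b → not n); contrapositively O(n → b). Since O(n) holds, K gives O(b).
Premise 5 is O(k → not b); contrapositively O(b → not k). Since O(b) holds, K gives O(not k).
Premise 6 is O(s → k); contrapositively O(not k → not s). Since O(not k) holds, K gives O(not s).
Premises 2, 4, 8, 9 do not contribute to this derivation.
Thus O(not s), which is F(s): s is forbidden.

Forbidden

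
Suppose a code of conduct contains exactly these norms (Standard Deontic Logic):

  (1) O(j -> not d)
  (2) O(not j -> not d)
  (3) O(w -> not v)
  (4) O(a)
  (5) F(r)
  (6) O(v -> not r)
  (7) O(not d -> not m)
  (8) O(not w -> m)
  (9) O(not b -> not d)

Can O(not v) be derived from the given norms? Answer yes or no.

Premises 1 and 2 are O(j -> not d) and O(not j -> not d); every ideal world satisfies j or not j, so in either case not d holds — hence O(not d).
From O(not d) and premise 7, O(not d -> not m), we obtain O(not m).
Premise 8, O(not w -> m), contraposes to O(not m -> w); with O(not m) we get O(w).
From O(w) and premise 3, O(w -> not v), we obtain O(not v).
Premises 4, 5, 6, 9 do not contribute to this derivation.
So O(not v) follows.

Yes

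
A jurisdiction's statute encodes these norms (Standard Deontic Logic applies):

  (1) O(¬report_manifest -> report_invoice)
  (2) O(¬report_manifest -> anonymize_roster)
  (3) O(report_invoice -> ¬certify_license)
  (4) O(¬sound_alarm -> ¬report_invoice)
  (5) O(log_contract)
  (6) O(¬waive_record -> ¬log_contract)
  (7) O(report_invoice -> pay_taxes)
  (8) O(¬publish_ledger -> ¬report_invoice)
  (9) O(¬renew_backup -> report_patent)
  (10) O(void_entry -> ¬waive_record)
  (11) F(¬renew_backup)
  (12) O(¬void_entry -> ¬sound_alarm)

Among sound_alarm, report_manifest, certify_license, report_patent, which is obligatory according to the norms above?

report_manifest

Premise 5 states O(log_contract) outright.
Premise 6 is O(¬waive_record -> ¬log_contract); contrapositively O(log_contract -> waive_record). Since O(log_contract) holds, K gives O(waive_record).
Premise 10 is O(void_entry -> ¬waive_record); contrapositively O(waive_record -> ¬void_entry). Since O(waive_record) holds, K gives O(¬void_entry).
Applying K to premise 12 (O(¬void_entry -> ¬sound_alarm)) and O(¬void_entry) yields O(¬sound_alarm).
Premise 4 is O(¬sound_alarm -> ¬report_invoice); since O(¬sound_alarm), deontic closure gives O(¬report_invoice).
The contrapositive of premise 1 (O(¬report_manifest -> report_invoice)) is O(¬report_invoice -> report_manifest), and O(¬report_invoice) is already established, so O(report_manifest).
So O(report_manifest) holds — report_manifest is obligatory. None of the other listed options is made obligatory by any chain of premises.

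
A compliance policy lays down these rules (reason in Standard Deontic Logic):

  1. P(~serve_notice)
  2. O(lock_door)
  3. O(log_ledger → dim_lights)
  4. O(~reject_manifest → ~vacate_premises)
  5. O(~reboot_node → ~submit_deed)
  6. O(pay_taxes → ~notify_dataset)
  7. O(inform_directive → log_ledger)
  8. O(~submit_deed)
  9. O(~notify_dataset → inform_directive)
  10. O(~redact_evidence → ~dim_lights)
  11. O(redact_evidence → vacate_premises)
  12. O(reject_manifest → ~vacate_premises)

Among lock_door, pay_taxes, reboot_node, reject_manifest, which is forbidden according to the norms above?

By case analysis on reject_manifest: premise 12 gives O(reject_manifest → ~vacate_premises) and premise 4 gives O(~reject_manifest → ~vacate_premises), so O(~vacate_premises) either way.
Premise 11, O(redact_evidence → vacate_premises), contraposes to O(~vacate_premises → ~redact_evidence); with O(~vacate_premises) we get O(~redact_evidence).
Applying K to premise 10 (O(~redact_evidence → ~dim_lights)) and O(~redact_evidence) yields O(~dim_lights).
The contrapositive of premise 3 (O(log_ledger → dim_lights)) is O(~dim_lights → ~log_ledger), and O(~dim_lights) is already established, so O(~log_ledger).
The contrapositive of premise 7 (O(inform_directive → log_ledger)) is O(~log_ledger → ~inform_directive), and O(~log_ledger) is already established, so O(~inform_directive).
Premise 9 is O(~notify_dataset → inform_directive); contrapositively O(~inform_directive → notify_dataset). Since O(~inform_directive) holds, K gives O(notify_dataset).
The contrapositive of premise 6 (O(pay_taxes → ~notify_dataset)) is O(notify_dataset → ~pay_taxes), and O(notify_dataset) is already established, so O(~pay_taxes).
So O(~pay_taxes) holds, i.e. pay_taxes is forbidden. None of the other listed options is forbidden under the premises.

pay_taxes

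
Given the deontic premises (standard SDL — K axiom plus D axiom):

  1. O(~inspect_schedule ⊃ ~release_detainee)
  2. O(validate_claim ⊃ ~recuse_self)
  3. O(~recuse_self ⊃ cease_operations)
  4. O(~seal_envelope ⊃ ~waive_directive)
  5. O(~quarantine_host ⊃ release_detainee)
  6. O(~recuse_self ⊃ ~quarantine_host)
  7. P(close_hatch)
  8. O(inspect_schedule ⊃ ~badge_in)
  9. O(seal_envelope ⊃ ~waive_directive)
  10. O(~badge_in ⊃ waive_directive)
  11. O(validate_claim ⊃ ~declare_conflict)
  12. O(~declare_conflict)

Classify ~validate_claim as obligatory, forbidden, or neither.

Obligatory

By case analysis on seal_envelope: premise 9 gives O(seal_envelope ⊃ ~waive_directive) and premise 4 gives O(~seal_envelope ⊃ ~waive_directive), so O(~waive_directive) either way.
The contrapositive of premise 10 (O(~badge_in ⊃ waive_directive)) is O(~waive_directive ⊃ badge_in), and O(~waive_directive) is already established, so O(badge_in).
Premise 8, O(inspect_schedule ⊃ ~badge_in), contraposes to O(badge_in ⊃ ~inspect_schedule); with O(badge_in) we get O(~inspect_schedule).
Premise 1 is O(~inspect_schedule ⊃ ~release_detainee); since O(~inspect_schedule), deontic closure gives O(~release_detainee).
The contrapositive of premise 5 (O(~quarantine_host ⊃ release_detainee)) is O(~release_detainee ⊃ quarantine_host), and O(~release_detainee) is already established, so O(quarantine_host).
Premise 6, O(~recuse_self ⊃ ~quarantine_host), contraposes to O(quarantine_host ⊃ recuse_self); with O(quarantine_host) we get O(recuse_self).
Premise 2 is O(validate_claim ⊃ ~recuse_self); contrapositively O(recuse_self ⊃ ~validate_claim). Since O(recuse_self) holds, K gives O(~validate_claim).
Premises 3, 7, 11, 12 do not contribute to this derivation.
Hence ~validate_claim is obligatory.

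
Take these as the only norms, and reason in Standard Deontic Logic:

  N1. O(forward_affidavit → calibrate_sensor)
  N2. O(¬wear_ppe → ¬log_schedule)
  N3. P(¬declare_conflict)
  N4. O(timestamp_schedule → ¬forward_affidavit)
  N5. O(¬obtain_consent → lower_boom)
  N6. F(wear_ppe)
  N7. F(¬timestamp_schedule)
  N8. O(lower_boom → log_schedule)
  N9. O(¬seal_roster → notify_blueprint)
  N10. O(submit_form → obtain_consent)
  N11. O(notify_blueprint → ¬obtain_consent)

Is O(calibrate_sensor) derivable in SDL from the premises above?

No

Premise 1 is O(forward_affidavit → calibrate_sensor), but O(forward_affidavit) is not derivable from the premises, so it does not yield O(calibrate_sensor).
No other premise forces O(calibrate_sensor). An ideal world satisfying every premise can still have calibrate_sensor false, so O(calibrate_sensor) is not derivable.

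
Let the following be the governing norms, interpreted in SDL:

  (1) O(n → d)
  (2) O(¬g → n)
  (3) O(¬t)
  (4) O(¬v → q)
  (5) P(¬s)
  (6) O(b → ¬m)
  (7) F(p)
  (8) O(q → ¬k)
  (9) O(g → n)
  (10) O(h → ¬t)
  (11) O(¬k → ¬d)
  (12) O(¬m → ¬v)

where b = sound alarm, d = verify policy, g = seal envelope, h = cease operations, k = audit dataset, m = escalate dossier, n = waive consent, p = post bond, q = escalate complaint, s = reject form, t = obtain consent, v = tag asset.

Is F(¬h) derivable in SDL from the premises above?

Premise 10 is O(h → ¬t); even if O(¬t) held, inferring O(h) would be affirming the consequent — invalid.
No other premise forces O(h). An ideal world satisfying every premise can still have ¬h true, so F(¬h) is not derivable.

No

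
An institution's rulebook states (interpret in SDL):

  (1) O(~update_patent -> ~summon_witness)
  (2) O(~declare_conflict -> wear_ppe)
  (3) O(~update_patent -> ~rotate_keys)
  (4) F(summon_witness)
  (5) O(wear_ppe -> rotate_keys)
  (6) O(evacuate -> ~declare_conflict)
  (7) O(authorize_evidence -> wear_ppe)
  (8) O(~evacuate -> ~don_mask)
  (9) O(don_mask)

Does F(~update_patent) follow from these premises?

From premise 9 we have O(don_mask).
Premise 8, O(~evacuate -> ~don_mask), contraposes to O(don_mask -> evacuate); with O(don_mask) we get O(evacuate).
With premise 6, O(evacuate -> ~declare_conflict), the K-axiom yields O(~declare_conflict).
With premise 2, O(~declare_conflict -> wear_ppe), the K-axiom yields O(wear_ppe).
From O(wear_ppe) and premise 5, O(wear_ppe -> rotate_keys), we obtain O(rotate_keys).
The contrapositive of premise 3 (O(~update_patent -> ~rotate_keys)) is O(rotate_keys -> update_patent), and O(rotate_keys) is already established, so O(update_patent).
Premises 1, 4, 7 do not contribute to this derivation.
So O(update_patent) holds, i.e. F(~update_patent). The claim follows.

Yes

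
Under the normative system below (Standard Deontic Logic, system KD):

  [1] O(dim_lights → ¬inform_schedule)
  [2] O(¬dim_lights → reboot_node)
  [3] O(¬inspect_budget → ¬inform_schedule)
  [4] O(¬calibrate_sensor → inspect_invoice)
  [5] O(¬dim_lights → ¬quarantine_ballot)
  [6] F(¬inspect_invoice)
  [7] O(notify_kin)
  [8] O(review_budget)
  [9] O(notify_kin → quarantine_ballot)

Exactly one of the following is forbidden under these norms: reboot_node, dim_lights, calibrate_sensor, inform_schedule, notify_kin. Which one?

Premise 7 gives O(notify_kin).
Premise 9 is O(notify_kin → quarantine_ballot); since O(notify_kin), deontic closure gives O(quarantine_ballot).
Premise 5, O(¬dim_lights → ¬quarantine_ballot), contraposes to O(quarantine_ballot → dim_lights); with O(quarantine_ballot) we get O(dim_lights).
From O(dim_lights) and premise 1, O(dim_lights → ¬inform_schedule), we obtain O(¬inform_schedule).
So O(¬inform_schedule) holds, i.e. inform_schedule is forbidden. None of the other listed options is forbidden under the premises.

inform_schedule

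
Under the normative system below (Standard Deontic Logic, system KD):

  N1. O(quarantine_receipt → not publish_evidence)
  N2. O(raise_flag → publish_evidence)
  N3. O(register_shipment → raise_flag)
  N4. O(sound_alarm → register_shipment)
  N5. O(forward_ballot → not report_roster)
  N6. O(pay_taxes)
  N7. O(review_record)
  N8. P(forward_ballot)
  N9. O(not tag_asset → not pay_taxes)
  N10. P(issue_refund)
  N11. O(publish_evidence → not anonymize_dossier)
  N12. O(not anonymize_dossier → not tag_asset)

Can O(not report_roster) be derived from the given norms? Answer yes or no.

Premise 5 is O(forward_ballot → not report_roster), but O(forward_ballot) is not derivable from the premises (the permission P(forward_ballot) asserts only not O(not forward_ballot), not O(forward_ballot)), so it does not yield O(not report_roster).
No other premise forces O(not report_roster). An ideal world satisfying every premise can still have not report_roster false, so O(not report_roster) is not derivable.

No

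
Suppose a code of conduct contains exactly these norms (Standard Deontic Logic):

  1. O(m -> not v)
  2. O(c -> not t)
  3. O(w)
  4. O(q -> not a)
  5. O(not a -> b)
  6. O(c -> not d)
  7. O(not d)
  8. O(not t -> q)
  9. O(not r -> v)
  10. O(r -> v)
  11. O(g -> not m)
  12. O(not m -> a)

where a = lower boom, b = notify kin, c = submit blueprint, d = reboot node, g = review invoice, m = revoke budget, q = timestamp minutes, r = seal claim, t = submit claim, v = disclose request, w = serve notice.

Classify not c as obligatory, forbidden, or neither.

Obligatory

Premises 9 and 10 are O(not r -> v) and O(r -> v); every ideal world satisfies not r or r, so in either case v holds — hence O(v).
The contrapositive of premise 1 (O(m -> not v)) is O(v -> not m), and O(v) is already established, so O(not m).
From O(not m) and premise 12, O(not m -> a), we obtain O(a).
Premise 4 is O(q -> not a); contrapositively O(a -> not q). Since O(a) holds, K gives O(not q).
Premise 8, O(not t -> q), contraposes to O(not q -> t); with O(not q) we get O(t).
Premise 2 is O(c -> not t); contrapositively O(t -> not c). Since O(t) holds, K gives O(not c).
Premises 3, 5, 6, 7, 11 do not contribute to this derivation.
Hence not c is obligatory.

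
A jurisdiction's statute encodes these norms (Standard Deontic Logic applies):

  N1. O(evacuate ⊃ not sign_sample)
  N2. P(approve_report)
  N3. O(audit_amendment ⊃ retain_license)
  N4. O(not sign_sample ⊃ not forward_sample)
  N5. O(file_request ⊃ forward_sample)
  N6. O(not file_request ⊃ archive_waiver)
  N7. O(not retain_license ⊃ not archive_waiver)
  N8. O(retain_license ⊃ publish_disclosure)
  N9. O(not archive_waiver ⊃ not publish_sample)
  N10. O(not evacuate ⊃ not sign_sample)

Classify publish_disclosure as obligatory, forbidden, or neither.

Premises 10 and 1 are O(not evacuate ⊃ not sign_sample) and O(evacuate ⊃ not sign_sample); every ideal world satisfies not evacuate or evacuate, so in either case not sign_sample holds — hence O(not sign_sample).
With premise 4, O(not sign_sample ⊃ not forward_sample), the K-axiom yields O(not forward_sample).
Premise 5, O(file_request ⊃ forward_sample), contraposes to O(not forward_sample ⊃ not file_request); with O(not forward_sample) we get O(not file_request).
Premise 6 is O(not file_request ⊃ archive_waiver); since O(not file_request), deontic closure gives O(archive_waiver).
Premise 7, O(not retain_license ⊃ not archive_waiver), contraposes to O(archive_waiver ⊃ retain_license); with O(archive_waiver) we get O(retain_license).
Premise 8 is O(retain_license ⊃ publish_disclosure); since O(retain_license), deontic closure gives O(publish_disclosure).
Premises 2, 3, 9 do not contribute to this derivation.
Hence publish_disclosure is obligatory.

Obligatory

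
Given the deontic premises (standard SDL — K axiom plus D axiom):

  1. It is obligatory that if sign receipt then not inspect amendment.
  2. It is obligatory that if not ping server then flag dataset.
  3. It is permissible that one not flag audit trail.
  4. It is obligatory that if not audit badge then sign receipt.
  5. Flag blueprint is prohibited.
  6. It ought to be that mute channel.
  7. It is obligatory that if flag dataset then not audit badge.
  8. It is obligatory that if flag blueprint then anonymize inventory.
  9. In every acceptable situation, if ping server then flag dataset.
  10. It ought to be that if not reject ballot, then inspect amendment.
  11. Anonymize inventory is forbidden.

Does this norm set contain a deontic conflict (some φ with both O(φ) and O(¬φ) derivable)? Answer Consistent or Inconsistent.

Premise 8 is O(flag_blueprint → anonymize_inventory), but O(flag_blueprint) is not derivable from the premises, so it does not yield O(anonymize_inventory).
So O(anonymize_inventory) is not derivable, and the apparent clash with O(¬anonymize_inventory) does not arise.
A world satisfying every obligation exists (e.g. anonymize_inventory=false, audit_badge=false, flag_audit_trail=false, flag_blueprint=false, flag_dataset=true, inspect_amendment=false, mute_channel=true, ping_server=false, reject_ballot=true, sign_receipt=true); no atom is both obligatory and forbidden, so the set is consistent.

Consistent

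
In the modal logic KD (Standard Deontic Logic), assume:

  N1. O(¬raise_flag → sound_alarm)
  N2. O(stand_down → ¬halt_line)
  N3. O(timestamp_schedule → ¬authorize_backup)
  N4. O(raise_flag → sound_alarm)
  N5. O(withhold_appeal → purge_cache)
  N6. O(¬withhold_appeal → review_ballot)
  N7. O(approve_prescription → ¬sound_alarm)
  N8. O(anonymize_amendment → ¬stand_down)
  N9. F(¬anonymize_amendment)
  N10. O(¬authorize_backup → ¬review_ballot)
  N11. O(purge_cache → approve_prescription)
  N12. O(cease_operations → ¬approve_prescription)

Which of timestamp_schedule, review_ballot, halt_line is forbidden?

Premises 1 and 4 cover both cases: O(¬raise_flag → sound_alarm) and O(raise_flag → sound_alarm). Since ¬raise_flag ∨ raise_flag is a tautology, O(sound_alarm) follows.
Premise 7 is O(approve_prescription → ¬sound_alarm); contrapositively O(sound_alarm → ¬approve_prescription). Since O(sound_alarm) holds, K gives O(¬approve_prescription).
Premise 11 is O(purge_cache → approve_prescription); contrapositively O(¬approve_prescription → ¬purge_cache). Since O(¬approve_prescription) holds, K gives O(¬purge_cache).
The contrapositive of premise 5 (O(withhold_appeal → purge_cache)) is O(¬purge_cache → ¬withhold_appeal), and O(¬purge_cache) is already established, so O(¬withhold_appeal).
Applying K to premise 6 (O(¬withhold_appeal → review_ballot)) and O(¬withhold_appeal) yields O(review_ballot).
Premise 10 is O(¬authorize_backup → ¬review_ballot); contrapositively O(review_ballot → authorize_backup). Since O(review_ballot) holds, K gives O(authorize_backup).
The contrapositive of premise 3 (O(timestamp_schedule → ¬authorize_backup)) is O(authorize_backup → ¬timestamp_schedule), and O(authorize_backup) is already established, so O(¬timestamp_schedule).
So O(¬timestamp_schedule) holds, i.e. timestamp_schedule is forbidden. None of the other listed options is forbidden under the premises.

timestamp_schedule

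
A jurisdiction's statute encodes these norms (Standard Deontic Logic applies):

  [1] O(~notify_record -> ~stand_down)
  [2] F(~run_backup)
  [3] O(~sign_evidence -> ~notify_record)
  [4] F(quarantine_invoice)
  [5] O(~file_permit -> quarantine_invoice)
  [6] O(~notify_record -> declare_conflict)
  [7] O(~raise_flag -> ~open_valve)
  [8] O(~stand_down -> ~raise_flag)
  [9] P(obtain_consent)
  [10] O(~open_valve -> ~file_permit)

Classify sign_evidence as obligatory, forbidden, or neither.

Obligatory

Premise 4, F(quarantine_invoice), is equivalent to O(~quarantine_invoice).
The contrapositive of premise 5 (O(~file_permit -> quarantine_invoice)) is O(~quarantine_invoice -> file_permit), and O(~quarantine_invoice) is already established, so O(file_permit).
Premise 10 is O(~open_valve -> ~file_permit); contrapositively O(file_permit -> open_valve). Since O(file_permit) holds, K gives O(open_valve).
Premise 7 is O(~raise_flag -> ~open_valve); contrapositively O(open_valve -> raise_flag). Since O(open_valve) holds, K gives O(raise_flag).
Premise 8, O(~stand_down -> ~raise_flag), contraposes to O(raise_flag -> stand_down); with O(raise_flag) we get O(stand_down).
The contrapositive of premise 1 (O(~notify_record -> ~stand_down)) is O(stand_down -> notify_record), and O(stand_down) is already established, so O(notify_record).
The contrapositive of premise 3 (O(~sign_evidence -> ~notify_record)) is O(notify_record -> sign_evidence), and O(notify_record) is already established, so O(sign_evidence).
Premises 2, 6, 9 do not contribute to this derivation.
Hence sign_evidence is obligatory.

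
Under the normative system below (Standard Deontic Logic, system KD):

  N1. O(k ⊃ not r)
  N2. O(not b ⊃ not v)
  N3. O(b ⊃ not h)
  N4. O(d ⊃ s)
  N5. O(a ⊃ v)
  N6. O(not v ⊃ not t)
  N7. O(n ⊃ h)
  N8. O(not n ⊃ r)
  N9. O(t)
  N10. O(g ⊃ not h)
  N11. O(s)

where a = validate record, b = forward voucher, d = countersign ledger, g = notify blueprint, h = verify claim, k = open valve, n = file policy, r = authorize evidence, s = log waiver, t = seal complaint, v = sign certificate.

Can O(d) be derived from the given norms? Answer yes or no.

Premise 4 is O(d ⊃ s); even if O(s) held, inferring O(d) would be affirming the consequent — invalid.
No other premise forces O(d). An ideal world satisfying every premise can still have d false, so O(d) is not derivable.

No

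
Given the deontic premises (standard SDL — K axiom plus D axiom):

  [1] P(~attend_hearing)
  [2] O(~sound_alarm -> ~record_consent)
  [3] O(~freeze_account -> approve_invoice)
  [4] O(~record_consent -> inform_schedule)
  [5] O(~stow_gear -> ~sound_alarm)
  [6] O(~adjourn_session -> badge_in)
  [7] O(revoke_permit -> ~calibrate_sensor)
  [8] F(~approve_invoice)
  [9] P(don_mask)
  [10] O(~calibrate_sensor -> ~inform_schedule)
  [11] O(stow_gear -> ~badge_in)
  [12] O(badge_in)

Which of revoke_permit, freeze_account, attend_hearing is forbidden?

From premise 12 we have O(badge_in).
Premise 11 is O(stow_gear -> ~badge_in); contrapositively O(badge_in -> ~stow_gear). Since O(badge_in) holds, K gives O(~stow_gear).
Applying K to premise 5 (O(~stow_gear -> ~sound_alarm)) and O(~stow_gear) yields O(~sound_alarm).
From O(~sound_alarm) and premise 2, O(~sound_alarm -> ~record_consent), we obtain O(~record_consent).
Applying K to premise 4 (O(~record_consent -> inform_schedule)) and O(~record_consent) yields O(inform_schedule).
Premise 10 is O(~calibrate_sensor -> ~inform_schedule); contrapositively O(inform_schedule -> calibrate_sensor). Since O(inform_schedule) holds, K gives O(calibrate_sensor).
Premise 7 is O(revoke_permit -> ~calibrate_sensor); contrapositively O(calibrate_sensor -> ~revoke_permit). Since O(calibrate_sensor) holds, K gives O(~revoke_permit).
So O(~revoke_permit) holds, i.e. revoke_permit is forbidden. None of the other listed options is forbidden under the premises.

revoke_permit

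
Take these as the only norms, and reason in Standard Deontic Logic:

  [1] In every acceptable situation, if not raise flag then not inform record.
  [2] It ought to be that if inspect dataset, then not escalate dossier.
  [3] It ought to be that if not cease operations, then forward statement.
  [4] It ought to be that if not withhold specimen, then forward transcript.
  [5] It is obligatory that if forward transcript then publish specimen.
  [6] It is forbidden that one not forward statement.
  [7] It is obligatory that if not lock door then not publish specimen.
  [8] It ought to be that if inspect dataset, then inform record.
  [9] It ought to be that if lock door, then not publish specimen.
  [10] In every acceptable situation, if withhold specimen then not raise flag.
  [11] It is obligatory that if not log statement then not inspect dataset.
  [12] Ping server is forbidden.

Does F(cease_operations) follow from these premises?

No

Premise 3 is O(¬cease_operations → forward_statement); even if O(forward_statement) held, inferring O(¬cease_operations) would be affirming the consequent — invalid.
No other premise forces O(¬cease_operations). An ideal world satisfying every premise can still have cease_operations true, so F(cease_operations) is not derivable.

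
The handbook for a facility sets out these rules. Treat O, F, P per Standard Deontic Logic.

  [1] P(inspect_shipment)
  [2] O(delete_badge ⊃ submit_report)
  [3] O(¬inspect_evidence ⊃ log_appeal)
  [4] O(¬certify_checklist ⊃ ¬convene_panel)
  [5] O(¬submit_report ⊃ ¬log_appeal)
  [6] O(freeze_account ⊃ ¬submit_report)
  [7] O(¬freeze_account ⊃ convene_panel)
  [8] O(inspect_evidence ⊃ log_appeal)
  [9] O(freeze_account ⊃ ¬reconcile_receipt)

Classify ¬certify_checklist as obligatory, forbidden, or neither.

Premises 8 and 3 cover both cases: O(inspect_evidence ⊃ log_appeal) and O(¬inspect_evidence ⊃ log_appeal). Since inspect_evidence ∨ ¬inspect_evidence is a tautology, O(log_appeal) follows.
Premise 5 is O(¬submit_report ⊃ ¬log_appeal); contrapositively O(log_appeal ⊃ submit_report). Since O(log_appeal) holds, K gives O(submit_report).
Premise 6, O(freeze_account ⊃ ¬submit_report), contraposes to O(submit_report ⊃ ¬freeze_account); with O(submit_report) we get O(¬freeze_account).
From O(¬freeze_account) and premise 7, O(¬freeze_account ⊃ convene_panel), we obtain O(convene_panel).
The contrapositive of premise 4 (O(¬certify_checklist ⊃ ¬convene_panel)) is O(convene_panel ⊃ certify_checklist), and O(convene_panel) is already established, so O(certify_checklist).
Premises 1, 2, 9 do not contribute to this derivation.
Thus O(certify_checklist), which is F(¬certify_checklist): ¬certify_checklist is forbidden.

Forbidden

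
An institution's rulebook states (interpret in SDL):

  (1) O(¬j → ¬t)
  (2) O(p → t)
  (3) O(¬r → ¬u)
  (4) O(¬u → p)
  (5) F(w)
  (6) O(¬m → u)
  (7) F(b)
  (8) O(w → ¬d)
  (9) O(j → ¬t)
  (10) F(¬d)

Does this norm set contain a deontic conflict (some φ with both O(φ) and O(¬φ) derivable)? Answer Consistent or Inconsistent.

Premise 8 is O(w → ¬d), but O(w) is not derivable from the premises, so it does not yield O(¬d).
So O(¬d) is not derivable, and the apparent clash with O(d) does not arise.
A world satisfying every obligation exists (e.g. b=false, d=true, j=false, m=false, p=false, r=true, t=false, u=true, w=false); no atom is both obligatory and forbidden, so the set is consistent.

Consistent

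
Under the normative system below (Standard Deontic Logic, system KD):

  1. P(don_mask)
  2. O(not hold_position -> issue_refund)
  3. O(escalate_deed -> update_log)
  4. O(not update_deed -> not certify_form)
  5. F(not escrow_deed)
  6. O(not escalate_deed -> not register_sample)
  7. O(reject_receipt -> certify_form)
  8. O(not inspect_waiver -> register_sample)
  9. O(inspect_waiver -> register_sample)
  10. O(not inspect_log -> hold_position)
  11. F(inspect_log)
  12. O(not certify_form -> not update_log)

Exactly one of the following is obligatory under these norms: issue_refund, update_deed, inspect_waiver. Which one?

update_deed

Premises 9 and 8 are O(inspect_waiver -> register_sample) and O(not inspect_waiver -> register_sample); every ideal world satisfies inspect_waiver or not inspect_waiver, so in either case register_sample holds — hence O(register_sample).
The contrapositive of premise 6 (O(not escalate_deed -> not register_sample)) is O(register_sample -> escalate_deed), and O(register_sample) is already established, so O(escalate_deed).
Premise 3 is O(escalate_deed -> update_log); since O(escalate_deed), deontic closure gives O(update_log).
Premise 12 is O(not certify_form -> not update_log); contrapositively O(update_log -> certify_form). Since O(update_log) holds, K gives O(certify_form).
Premise 4 is O(not update_deed -> not certify_form); contrapositively O(certify_form -> update_deed). Since O(certify_form) holds, K gives O(update_deed).
So O(update_deed) holds — update_deed is obligatory. None of the other listed options is made obligatory by any chain of premises.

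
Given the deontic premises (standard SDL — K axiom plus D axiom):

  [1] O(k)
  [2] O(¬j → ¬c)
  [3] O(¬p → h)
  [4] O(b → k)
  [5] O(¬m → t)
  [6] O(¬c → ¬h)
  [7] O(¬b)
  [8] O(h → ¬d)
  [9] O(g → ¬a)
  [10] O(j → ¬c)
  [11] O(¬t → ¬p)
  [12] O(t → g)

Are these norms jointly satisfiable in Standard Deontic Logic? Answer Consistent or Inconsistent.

Consistent

Premise 4 is O(b → k); even if O(k) held, inferring O(b) would be affirming the consequent — invalid.
So O(b) is not derivable, and the apparent clash with O(¬b) does not arise.
A world satisfying every obligation exists (e.g. a=false, b=false, c=false, d=false, g=true, h=false, j=false, k=true, m=false, p=true, t=true); no atom is both obligatory and forbidden, so the set is consistent.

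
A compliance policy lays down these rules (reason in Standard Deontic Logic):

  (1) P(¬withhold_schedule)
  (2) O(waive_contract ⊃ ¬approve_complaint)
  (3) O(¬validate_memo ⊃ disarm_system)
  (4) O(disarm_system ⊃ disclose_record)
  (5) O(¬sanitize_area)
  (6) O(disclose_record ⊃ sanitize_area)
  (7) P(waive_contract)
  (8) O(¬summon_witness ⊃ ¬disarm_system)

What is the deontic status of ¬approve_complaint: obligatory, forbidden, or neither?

Neither

Premise 2 is O(waive_contract ⊃ ¬approve_complaint), but O(waive_contract) is not derivable from the premises (the permission P(waive_contract) asserts only ¬O(¬waive_contract), not O(waive_contract)), so it does not yield O(¬approve_complaint).
No premise or chain of K-axiom applications forces O(¬approve_complaint), and none forces O(approve_complaint). So ¬approve_complaint is neither obligatory nor forbidden under these norms.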